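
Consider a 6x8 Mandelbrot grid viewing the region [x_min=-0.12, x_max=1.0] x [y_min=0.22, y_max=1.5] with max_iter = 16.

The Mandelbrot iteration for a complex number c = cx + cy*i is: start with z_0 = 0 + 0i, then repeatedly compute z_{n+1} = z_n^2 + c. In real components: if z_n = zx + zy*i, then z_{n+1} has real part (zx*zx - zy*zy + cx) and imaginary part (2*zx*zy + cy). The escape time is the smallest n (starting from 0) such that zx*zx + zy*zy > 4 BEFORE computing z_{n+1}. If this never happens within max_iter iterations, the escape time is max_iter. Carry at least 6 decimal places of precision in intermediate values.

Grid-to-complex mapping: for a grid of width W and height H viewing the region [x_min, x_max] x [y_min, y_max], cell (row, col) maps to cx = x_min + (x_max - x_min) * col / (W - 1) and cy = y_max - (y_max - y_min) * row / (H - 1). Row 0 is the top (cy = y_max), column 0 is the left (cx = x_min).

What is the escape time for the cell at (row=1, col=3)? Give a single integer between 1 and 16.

Answer: 2

Derivation:
z_0 = 0 + 0i, c = 0.5520 + 1.3171i
Iter 1: z = 0.5520 + 1.3171i, |z|^2 = 2.0396
Iter 2: z = -0.8782 + 2.7713i, |z|^2 = 8.4511
Escaped at iteration 2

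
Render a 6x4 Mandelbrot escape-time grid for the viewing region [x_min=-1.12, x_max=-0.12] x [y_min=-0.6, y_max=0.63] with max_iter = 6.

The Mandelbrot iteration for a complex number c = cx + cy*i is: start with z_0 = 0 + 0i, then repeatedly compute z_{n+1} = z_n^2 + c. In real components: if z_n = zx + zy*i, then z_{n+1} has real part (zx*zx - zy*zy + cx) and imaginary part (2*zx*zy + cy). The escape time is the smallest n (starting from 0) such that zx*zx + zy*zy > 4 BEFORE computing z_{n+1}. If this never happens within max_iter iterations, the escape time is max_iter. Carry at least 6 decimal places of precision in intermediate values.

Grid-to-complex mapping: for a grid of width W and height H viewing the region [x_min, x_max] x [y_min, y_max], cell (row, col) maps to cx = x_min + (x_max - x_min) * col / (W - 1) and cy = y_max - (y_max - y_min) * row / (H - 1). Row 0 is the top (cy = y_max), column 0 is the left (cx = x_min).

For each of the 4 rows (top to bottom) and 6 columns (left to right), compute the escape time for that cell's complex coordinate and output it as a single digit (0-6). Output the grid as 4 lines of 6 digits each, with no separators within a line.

Answer: 446666
666666
666666
456666

Derivation:
(row=0, col=0): c = -1.1200 + 0.6300i → escape time 4
(row=0, col=1): c = -0.9200 + 0.6300i → escape time 4
(row=0, col=2): c = -0.7200 + 0.6300i → escape time 6
(row=0, col=3): c = -0.5200 + 0.6300i → escape time 6
(row=0, col=4): c = -0.3200 + 0.6300i → escape time 6
(row=0, col=5): c = -0.1200 + 0.6300i → escape time 6
(row=1, col=0): c = -1.1200 + 0.2200i → escape time 6
(row=1, col=1): c = -0.9200 + 0.2200i → escape time 6
(row=1, col=2): c = -0.7200 + 0.2200i → escape time 6
(row=1, col=3): c = -0.5200 + 0.2200i → escape time 6
(row=1, col=4): c = -0.3200 + 0.2200i → escape time 6
(row=1, col=5): c = -0.1200 + 0.2200i → escape time 6
(row=2, col=0): c = -1.1200 + -0.1900i → escape time 6
(row=2, col=1): c = -0.9200 + -0.1900i → escape time 6
(row=2, col=2): c = -0.7200 + -0.1900i → escape time 6
(row=2, col=3): c = -0.5200 + -0.1900i → escape time 6
(row=2, col=4): c = -0.3200 + -0.1900i → escape time 6
(row=2, col=5): c = -0.1200 + -0.1900i → escape time 6
(row=3, col=0): c = -1.1200 + -0.6000i → escape time 4
(row=3, col=1): c = -0.9200 + -0.6000i → escape time 5
(row=3, col=2): c = -0.7200 + -0.6000i → escape time 6
(row=3, col=3): c = -0.5200 + -0.6000i → escape time 6
(row=3, col=4): c = -0.3200 + -0.6000i → escape time 6
(row=3, col=5): c = -0.1200 + -0.6000i → escape time 6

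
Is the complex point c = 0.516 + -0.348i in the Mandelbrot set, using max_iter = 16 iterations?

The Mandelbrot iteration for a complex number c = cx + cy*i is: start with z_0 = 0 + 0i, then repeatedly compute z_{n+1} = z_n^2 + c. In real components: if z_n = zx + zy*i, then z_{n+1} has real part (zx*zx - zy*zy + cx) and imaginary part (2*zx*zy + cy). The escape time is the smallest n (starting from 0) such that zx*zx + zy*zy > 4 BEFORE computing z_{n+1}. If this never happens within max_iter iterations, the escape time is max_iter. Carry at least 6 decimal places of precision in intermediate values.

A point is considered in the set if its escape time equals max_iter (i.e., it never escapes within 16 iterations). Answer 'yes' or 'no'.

Answer: no

Derivation:
z_0 = 0 + 0i, c = 0.5160 + -0.3480i
Iter 1: z = 0.5160 + -0.3480i, |z|^2 = 0.3874
Iter 2: z = 0.6612 + -0.7071i, |z|^2 = 0.9372
Iter 3: z = 0.4531 + -1.2830i, |z|^2 = 1.8515
Iter 4: z = -0.9249 + -1.5106i, |z|^2 = 3.1376
Iter 5: z = -0.9106 + 2.4465i, |z|^2 = 6.8145
Escaped at iteration 5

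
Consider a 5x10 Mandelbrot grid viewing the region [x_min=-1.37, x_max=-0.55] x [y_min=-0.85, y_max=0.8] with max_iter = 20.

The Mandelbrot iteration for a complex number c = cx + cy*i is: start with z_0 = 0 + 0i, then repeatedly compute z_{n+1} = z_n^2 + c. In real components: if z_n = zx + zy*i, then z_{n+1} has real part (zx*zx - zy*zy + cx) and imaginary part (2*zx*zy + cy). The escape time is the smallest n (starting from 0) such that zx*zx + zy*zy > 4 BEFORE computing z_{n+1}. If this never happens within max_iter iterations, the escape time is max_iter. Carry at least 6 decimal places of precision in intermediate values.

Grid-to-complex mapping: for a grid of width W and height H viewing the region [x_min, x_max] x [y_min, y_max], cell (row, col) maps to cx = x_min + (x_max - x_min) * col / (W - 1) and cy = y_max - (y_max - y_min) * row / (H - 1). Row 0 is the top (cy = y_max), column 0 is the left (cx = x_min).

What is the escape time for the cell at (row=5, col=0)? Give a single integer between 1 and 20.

z_0 = 0 + 0i, c = -1.3700 + -0.1167i
Iter 1: z = -1.3700 + -0.1167i, |z|^2 = 1.8905
Iter 2: z = 0.4933 + 0.2030i, |z|^2 = 0.2845
Iter 3: z = -1.1679 + 0.0836i, |z|^2 = 1.3709
Iter 4: z = -0.0131 + -0.3120i, |z|^2 = 0.0975
Iter 5: z = -1.4671 + -0.1085i, |z|^2 = 2.1643
Iter 6: z = 0.7707 + 0.2018i, |z|^2 = 0.6347
Iter 7: z = -0.8167 + 0.1943i, |z|^2 = 0.7047
Iter 8: z = -0.7408 + -0.4341i, |z|^2 = 0.7373
Iter 9: z = -1.0096 + 0.5265i, |z|^2 = 1.2965
Iter 10: z = -0.6279 + -1.1798i, |z|^2 = 1.7862
Iter 11: z = -2.3677 + 1.3649i, |z|^2 = 7.4691
Escaped at iteration 11

Answer: 11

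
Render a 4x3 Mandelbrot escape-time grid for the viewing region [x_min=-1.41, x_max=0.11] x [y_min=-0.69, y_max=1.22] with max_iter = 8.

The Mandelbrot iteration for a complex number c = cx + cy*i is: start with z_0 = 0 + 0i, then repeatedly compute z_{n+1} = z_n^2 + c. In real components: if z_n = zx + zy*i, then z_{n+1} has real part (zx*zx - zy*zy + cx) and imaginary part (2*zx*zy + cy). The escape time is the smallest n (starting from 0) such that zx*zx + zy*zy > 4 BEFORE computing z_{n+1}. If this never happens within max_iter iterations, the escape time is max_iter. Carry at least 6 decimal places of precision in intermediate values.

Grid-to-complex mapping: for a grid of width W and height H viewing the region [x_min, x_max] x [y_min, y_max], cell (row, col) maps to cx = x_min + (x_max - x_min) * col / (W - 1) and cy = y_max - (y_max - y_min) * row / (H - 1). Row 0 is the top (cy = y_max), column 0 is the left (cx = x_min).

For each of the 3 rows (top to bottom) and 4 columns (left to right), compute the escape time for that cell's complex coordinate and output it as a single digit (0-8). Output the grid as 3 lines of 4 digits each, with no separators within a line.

Answer: 2332
5888
3488

Derivation:
(row=0, col=0): c = -1.4100 + 1.2200i → escape time 2
(row=0, col=1): c = -0.9033 + 1.2200i → escape time 3
(row=0, col=2): c = -0.3967 + 1.2200i → escape time 3
(row=0, col=3): c = 0.1100 + 1.2200i → escape time 2
(row=1, col=0): c = -1.4100 + 0.2650i → escape time 5
(row=1, col=1): c = -0.9033 + 0.2650i → escape time 8
(row=1, col=2): c = -0.3967 + 0.2650i → escape time 8
(row=1, col=3): c = 0.1100 + 0.2650i → escape time 8
(row=2, col=0): c = -1.4100 + -0.6900i → escape time 3
(row=2, col=1): c = -0.9033 + -0.6900i → escape time 4
(row=2, col=2): c = -0.3967 + -0.6900i → escape time 8
(row=2, col=3): c = 0.1100 + -0.6900i → escape time 8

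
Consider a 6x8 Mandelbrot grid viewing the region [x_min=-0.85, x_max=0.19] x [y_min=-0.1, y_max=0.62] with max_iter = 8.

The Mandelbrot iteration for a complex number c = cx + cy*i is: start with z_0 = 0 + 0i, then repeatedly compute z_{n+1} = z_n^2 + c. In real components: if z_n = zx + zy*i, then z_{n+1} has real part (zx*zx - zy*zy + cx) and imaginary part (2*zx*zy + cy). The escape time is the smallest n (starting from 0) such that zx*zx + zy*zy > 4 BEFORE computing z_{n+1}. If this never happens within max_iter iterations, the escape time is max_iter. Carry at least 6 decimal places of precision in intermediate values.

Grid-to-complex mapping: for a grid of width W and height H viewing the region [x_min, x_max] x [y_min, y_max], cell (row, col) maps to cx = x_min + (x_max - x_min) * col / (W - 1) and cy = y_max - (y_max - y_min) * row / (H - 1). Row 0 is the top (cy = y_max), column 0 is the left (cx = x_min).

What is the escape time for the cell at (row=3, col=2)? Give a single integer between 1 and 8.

z_0 = 0 + 0i, c = -0.4340 + 0.3114i
Iter 1: z = -0.4340 + 0.3114i, |z|^2 = 0.2853
Iter 2: z = -0.3426 + 0.0411i, |z|^2 = 0.1191
Iter 3: z = -0.3183 + 0.2833i, |z|^2 = 0.1815
Iter 4: z = -0.4129 + 0.1311i, |z|^2 = 0.1877
Iter 5: z = -0.2807 + 0.2032i, |z|^2 = 0.1201
Iter 6: z = -0.3965 + 0.1974i, |z|^2 = 0.1962
Iter 7: z = -0.3158 + 0.1549i, |z|^2 = 0.1237

Answer: 8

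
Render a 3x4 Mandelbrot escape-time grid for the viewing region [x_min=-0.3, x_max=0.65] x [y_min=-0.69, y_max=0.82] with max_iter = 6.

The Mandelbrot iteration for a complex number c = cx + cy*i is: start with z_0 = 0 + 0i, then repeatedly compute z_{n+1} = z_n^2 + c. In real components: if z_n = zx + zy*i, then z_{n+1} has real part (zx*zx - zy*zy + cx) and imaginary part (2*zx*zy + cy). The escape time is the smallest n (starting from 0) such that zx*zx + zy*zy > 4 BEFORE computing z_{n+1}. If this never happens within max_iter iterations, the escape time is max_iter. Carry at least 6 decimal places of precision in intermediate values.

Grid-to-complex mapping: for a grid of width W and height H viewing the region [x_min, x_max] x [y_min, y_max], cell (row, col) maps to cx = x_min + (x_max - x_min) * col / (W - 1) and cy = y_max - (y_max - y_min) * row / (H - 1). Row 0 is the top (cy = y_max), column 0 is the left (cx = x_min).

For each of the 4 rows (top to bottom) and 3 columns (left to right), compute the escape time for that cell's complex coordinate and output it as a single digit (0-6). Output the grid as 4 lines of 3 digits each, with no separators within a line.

(row=0, col=0): c = -0.3000 + 0.8200i → escape time 6
(row=0, col=1): c = 0.1750 + 0.8200i → escape time 5
(row=0, col=2): c = 0.6500 + 0.8200i → escape time 3
(row=1, col=0): c = -0.3000 + 0.3167i → escape time 6
(row=1, col=1): c = 0.1750 + 0.3167i → escape time 6
(row=1, col=2): c = 0.6500 + 0.3167i → escape time 3
(row=2, col=0): c = -0.3000 + -0.1867i → escape time 6
(row=2, col=1): c = 0.1750 + -0.1867i → escape time 6
(row=2, col=2): c = 0.6500 + -0.1867i → escape time 4
(row=3, col=0): c = -0.3000 + -0.6900i → escape time 6
(row=3, col=1): c = 0.1750 + -0.6900i → escape time 6
(row=3, col=2): c = 0.6500 + -0.6900i → escape time 3

Answer: 653
663
664
663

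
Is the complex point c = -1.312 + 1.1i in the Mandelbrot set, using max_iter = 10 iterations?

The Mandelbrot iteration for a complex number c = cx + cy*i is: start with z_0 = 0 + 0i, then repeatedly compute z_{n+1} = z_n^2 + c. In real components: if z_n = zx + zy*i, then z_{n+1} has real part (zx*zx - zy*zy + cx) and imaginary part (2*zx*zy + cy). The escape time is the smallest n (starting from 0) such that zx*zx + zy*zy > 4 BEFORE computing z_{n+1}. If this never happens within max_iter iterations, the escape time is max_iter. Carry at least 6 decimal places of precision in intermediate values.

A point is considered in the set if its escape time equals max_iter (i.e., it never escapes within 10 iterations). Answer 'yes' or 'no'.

Answer: no

Derivation:
z_0 = 0 + 0i, c = -1.3120 + 1.1000i
Iter 1: z = -1.3120 + 1.1000i, |z|^2 = 2.9313
Iter 2: z = -0.8007 + -1.7864i, |z|^2 = 3.8323
Iter 3: z = -3.8622 + 3.9606i, |z|^2 = 30.6026
Escaped at iteration 3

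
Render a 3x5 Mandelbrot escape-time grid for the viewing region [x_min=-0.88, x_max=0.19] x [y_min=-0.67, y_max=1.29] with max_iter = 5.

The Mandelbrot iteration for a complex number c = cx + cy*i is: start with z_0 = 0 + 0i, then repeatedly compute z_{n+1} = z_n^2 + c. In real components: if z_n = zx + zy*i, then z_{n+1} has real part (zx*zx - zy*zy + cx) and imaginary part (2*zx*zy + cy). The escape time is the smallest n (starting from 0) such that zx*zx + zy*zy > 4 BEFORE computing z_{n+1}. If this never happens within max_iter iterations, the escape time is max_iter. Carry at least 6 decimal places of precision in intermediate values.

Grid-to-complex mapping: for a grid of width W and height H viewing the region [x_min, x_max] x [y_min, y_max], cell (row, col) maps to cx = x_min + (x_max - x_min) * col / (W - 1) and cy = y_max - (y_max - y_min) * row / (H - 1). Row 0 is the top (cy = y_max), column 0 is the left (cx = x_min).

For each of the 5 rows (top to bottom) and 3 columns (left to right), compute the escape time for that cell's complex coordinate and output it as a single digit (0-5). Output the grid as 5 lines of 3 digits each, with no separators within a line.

Answer: 232
455
555
555
455

Derivation:
(row=0, col=0): c = -0.8800 + 1.2900i → escape time 2
(row=0, col=1): c = -0.3450 + 1.2900i → escape time 3
(row=0, col=2): c = 0.1900 + 1.2900i → escape time 2
(row=1, col=0): c = -0.8800 + 0.8000i → escape time 4
(row=1, col=1): c = -0.3450 + 0.8000i → escape time 5
(row=1, col=2): c = 0.1900 + 0.8000i → escape time 5
(row=2, col=0): c = -0.8800 + 0.3100i → escape time 5
(row=2, col=1): c = -0.3450 + 0.3100i → escape time 5
(row=2, col=2): c = 0.1900 + 0.3100i → escape time 5
(row=3, col=0): c = -0.8800 + -0.1800i → escape time 5
(row=3, col=1): c = -0.3450 + -0.1800i → escape time 5
(row=3, col=2): c = 0.1900 + -0.1800i → escape time 5
(row=4, col=0): c = -0.8800 + -0.6700i → escape time 4
(row=4, col=1): c = -0.3450 + -0.6700i → escape time 5
(row=4, col=2): c = 0.1900 + -0.6700i → escape time 5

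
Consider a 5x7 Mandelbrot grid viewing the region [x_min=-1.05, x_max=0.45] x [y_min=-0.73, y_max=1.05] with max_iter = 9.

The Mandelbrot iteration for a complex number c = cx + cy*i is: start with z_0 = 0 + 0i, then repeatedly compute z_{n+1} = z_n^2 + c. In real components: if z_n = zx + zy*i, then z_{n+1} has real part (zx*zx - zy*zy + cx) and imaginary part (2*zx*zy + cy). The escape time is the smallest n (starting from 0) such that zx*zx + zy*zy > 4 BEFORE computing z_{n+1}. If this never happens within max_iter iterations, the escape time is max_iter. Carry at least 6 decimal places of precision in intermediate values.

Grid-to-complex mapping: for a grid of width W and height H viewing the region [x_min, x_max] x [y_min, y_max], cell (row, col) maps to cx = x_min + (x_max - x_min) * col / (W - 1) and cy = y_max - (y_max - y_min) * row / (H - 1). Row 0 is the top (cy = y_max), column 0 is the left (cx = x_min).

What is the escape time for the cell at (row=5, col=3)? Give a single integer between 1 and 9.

Answer: 9

Derivation:
z_0 = 0 + 0i, c = 0.0750 + -0.4333i
Iter 1: z = 0.0750 + -0.4333i, |z|^2 = 0.1934
Iter 2: z = -0.1072 + -0.4983i, |z|^2 = 0.2598
Iter 3: z = -0.1619 + -0.3265i, |z|^2 = 0.1328
Iter 4: z = -0.0054 + -0.3276i, |z|^2 = 0.1074
Iter 5: z = -0.0323 + -0.4298i, |z|^2 = 0.1858
Iter 6: z = -0.1087 + -0.4056i, |z|^2 = 0.1763
Iter 7: z = -0.0777 + -0.3452i, |z|^2 = 0.1252
Iter 8: z = -0.0381 + -0.3797i, |z|^2 = 0.1456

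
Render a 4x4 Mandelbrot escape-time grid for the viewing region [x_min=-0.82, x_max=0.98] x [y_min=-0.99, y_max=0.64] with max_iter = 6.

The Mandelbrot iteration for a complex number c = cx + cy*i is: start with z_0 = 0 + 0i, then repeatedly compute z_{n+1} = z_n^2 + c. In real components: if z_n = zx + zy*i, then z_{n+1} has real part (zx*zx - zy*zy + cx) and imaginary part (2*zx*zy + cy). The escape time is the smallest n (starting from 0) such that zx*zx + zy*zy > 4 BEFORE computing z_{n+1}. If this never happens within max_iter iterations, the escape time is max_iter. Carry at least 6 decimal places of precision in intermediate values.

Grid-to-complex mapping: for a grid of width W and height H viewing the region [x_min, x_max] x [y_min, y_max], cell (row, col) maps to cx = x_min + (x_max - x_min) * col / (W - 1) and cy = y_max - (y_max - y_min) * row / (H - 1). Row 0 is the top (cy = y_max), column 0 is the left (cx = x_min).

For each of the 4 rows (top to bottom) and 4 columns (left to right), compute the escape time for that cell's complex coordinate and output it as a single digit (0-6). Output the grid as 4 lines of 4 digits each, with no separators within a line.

Answer: 5662
6663
6662
3632

Derivation:
(row=0, col=0): c = -0.8200 + 0.6400i → escape time 5
(row=0, col=1): c = -0.2200 + 0.6400i → escape time 6
(row=0, col=2): c = 0.3800 + 0.6400i → escape time 6
(row=0, col=3): c = 0.9800 + 0.6400i → escape time 2
(row=1, col=0): c = -0.8200 + 0.0967i → escape time 6
(row=1, col=1): c = -0.2200 + 0.0967i → escape time 6
(row=1, col=2): c = 0.3800 + 0.0967i → escape time 6
(row=1, col=3): c = 0.9800 + 0.0967i → escape time 3
(row=2, col=0): c = -0.8200 + -0.4467i → escape time 6
(row=2, col=1): c = -0.2200 + -0.4467i → escape time 6
(row=2, col=2): c = 0.3800 + -0.4467i → escape time 6
(row=2, col=3): c = 0.9800 + -0.4467i → escape time 2
(row=3, col=0): c = -0.8200 + -0.9900i → escape time 3
(row=3, col=1): c = -0.2200 + -0.9900i → escape time 6
(row=3, col=2): c = 0.3800 + -0.9900i → escape time 3
(row=3, col=3): c = 0.9800 + -0.9900i → escape time 2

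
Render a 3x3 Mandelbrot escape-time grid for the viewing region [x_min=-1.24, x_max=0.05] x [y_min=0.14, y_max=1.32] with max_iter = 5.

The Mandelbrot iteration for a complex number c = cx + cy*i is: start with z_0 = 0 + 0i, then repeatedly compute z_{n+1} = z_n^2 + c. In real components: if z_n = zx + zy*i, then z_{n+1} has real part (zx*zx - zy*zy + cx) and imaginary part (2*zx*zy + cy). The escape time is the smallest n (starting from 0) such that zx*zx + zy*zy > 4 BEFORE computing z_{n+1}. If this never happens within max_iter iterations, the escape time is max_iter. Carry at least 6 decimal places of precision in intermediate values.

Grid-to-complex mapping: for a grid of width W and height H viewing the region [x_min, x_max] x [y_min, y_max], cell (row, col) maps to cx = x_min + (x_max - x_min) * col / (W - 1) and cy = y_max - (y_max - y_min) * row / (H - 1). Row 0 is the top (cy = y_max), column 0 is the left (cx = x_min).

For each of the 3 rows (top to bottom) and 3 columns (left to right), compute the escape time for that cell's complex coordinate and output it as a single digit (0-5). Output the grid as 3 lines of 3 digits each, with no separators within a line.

(row=0, col=0): c = -1.2400 + 1.3200i → escape time 2
(row=0, col=1): c = -0.5950 + 1.3200i → escape time 3
(row=0, col=2): c = 0.0500 + 1.3200i → escape time 2
(row=1, col=0): c = -1.2400 + 0.7300i → escape time 3
(row=1, col=1): c = -0.5950 + 0.7300i → escape time 5
(row=1, col=2): c = 0.0500 + 0.7300i → escape time 5
(row=2, col=0): c = -1.2400 + 0.1400i → escape time 5
(row=2, col=1): c = -0.5950 + 0.1400i → escape time 5
(row=2, col=2): c = 0.0500 + 0.1400i → escape time 5

Answer: 232
355
555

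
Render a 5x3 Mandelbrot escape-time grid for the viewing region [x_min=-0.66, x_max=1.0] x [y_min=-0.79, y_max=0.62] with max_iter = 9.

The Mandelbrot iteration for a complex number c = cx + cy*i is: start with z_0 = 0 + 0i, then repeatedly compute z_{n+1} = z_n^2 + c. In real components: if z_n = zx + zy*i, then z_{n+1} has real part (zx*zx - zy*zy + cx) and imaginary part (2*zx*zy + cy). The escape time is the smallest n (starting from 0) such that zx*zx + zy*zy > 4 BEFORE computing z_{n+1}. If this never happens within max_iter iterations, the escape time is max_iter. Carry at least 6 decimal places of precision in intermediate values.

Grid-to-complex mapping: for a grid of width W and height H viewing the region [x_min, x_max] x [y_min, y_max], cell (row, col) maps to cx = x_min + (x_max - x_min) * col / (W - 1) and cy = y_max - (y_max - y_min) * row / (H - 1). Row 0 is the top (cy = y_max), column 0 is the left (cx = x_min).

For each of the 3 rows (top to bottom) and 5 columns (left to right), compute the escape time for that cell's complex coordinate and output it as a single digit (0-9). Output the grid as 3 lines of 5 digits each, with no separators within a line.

Answer: 79932
99942
49532

Derivation:
(row=0, col=0): c = -0.6600 + 0.6200i → escape time 7
(row=0, col=1): c = -0.2450 + 0.6200i → escape time 9
(row=0, col=2): c = 0.1700 + 0.6200i → escape time 9
(row=0, col=3): c = 0.5850 + 0.6200i → escape time 3
(row=0, col=4): c = 1.0000 + 0.6200i → escape time 2
(row=1, col=0): c = -0.6600 + -0.0850i → escape time 9
(row=1, col=1): c = -0.2450 + -0.0850i → escape time 9
(row=1, col=2): c = 0.1700 + -0.0850i → escape time 9
(row=1, col=3): c = 0.5850 + -0.0850i → escape time 4
(row=1, col=4): c = 1.0000 + -0.0850i → escape time 2
(row=2, col=0): c = -0.6600 + -0.7900i → escape time 4
(row=2, col=1): c = -0.2450 + -0.7900i → escape time 9
(row=2, col=2): c = 0.1700 + -0.7900i → escape time 5
(row=2, col=3): c = 0.5850 + -0.7900i → escape time 3
(row=2, col=4): c = 1.0000 + -0.7900i → escape time 2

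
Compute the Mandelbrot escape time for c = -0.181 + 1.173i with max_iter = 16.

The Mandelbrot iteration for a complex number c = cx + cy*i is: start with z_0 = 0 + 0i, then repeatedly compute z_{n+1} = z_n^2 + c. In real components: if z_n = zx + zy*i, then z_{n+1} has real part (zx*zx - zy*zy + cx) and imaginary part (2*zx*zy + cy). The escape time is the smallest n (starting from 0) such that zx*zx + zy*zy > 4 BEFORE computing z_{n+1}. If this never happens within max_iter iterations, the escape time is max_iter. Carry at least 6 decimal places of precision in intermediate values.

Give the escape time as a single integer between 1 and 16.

Answer: 4

Derivation:
z_0 = 0 + 0i, c = -0.1810 + 1.1730i
Iter 1: z = -0.1810 + 1.1730i, |z|^2 = 1.4087
Iter 2: z = -1.5242 + 0.7484i, |z|^2 = 2.8832
Iter 3: z = 1.5820 + -1.1083i, |z|^2 = 3.7311
Iter 4: z = 1.0935 + -2.3337i, |z|^2 = 6.6419
Escaped at iteration 4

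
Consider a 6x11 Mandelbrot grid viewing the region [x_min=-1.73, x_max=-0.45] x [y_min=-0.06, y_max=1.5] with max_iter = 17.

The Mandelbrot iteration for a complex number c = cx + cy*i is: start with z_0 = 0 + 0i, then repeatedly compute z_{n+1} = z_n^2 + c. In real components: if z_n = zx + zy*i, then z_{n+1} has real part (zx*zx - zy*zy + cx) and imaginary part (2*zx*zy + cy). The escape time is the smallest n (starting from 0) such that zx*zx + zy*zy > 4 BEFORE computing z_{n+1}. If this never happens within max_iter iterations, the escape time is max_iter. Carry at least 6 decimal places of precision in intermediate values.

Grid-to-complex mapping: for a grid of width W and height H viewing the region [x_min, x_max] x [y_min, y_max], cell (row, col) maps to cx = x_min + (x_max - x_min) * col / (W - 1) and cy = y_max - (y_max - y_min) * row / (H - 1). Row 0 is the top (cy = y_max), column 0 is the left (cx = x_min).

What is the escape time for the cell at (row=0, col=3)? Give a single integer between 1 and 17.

z_0 = 0 + 0i, c = -0.9620 + 1.5000i
Iter 1: z = -0.9620 + 1.5000i, |z|^2 = 3.1754
Iter 2: z = -2.2866 + -1.3860i, |z|^2 = 7.1493
Escaped at iteration 2

Answer: 2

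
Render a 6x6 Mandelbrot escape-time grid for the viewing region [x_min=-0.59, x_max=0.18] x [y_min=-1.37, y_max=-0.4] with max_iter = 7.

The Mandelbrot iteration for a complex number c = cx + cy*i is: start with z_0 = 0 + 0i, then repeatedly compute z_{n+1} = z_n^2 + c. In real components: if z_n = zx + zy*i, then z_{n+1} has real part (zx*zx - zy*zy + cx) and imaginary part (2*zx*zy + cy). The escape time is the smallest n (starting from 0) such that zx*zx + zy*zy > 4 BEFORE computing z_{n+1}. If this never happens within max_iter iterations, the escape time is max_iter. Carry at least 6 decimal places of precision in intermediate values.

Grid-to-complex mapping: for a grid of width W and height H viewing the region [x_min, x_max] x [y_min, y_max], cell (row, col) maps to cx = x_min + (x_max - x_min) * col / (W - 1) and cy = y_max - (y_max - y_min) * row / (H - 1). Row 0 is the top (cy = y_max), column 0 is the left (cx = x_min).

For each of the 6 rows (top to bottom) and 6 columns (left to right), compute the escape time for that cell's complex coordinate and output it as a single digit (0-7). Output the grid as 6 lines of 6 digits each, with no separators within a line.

(row=0, col=0): c = -0.5900 + -0.4000i → escape time 7
(row=0, col=1): c = -0.4360 + -0.4000i → escape time 7
(row=0, col=2): c = -0.2820 + -0.4000i → escape time 7
(row=0, col=3): c = -0.1280 + -0.4000i → escape time 7
(row=0, col=4): c = 0.0260 + -0.4000i → escape time 7
(row=0, col=5): c = 0.1800 + -0.4000i → escape time 7
(row=1, col=0): c = -0.5900 + -0.5940i → escape time 7
(row=1, col=1): c = -0.4360 + -0.5940i → escape time 7
(row=1, col=2): c = -0.2820 + -0.5940i → escape time 7
(row=1, col=3): c = -0.1280 + -0.5940i → escape time 7
(row=1, col=4): c = 0.0260 + -0.5940i → escape time 7
(row=1, col=5): c = 0.1800 + -0.5940i → escape time 7
(row=2, col=0): c = -0.5900 + -0.7880i → escape time 5
(row=2, col=1): c = -0.4360 + -0.7880i → escape time 6
(row=2, col=2): c = -0.2820 + -0.7880i → escape time 7
(row=2, col=3): c = -0.1280 + -0.7880i → escape time 7
(row=2, col=4): c = 0.0260 + -0.7880i → escape time 7
(row=2, col=5): c = 0.1800 + -0.7880i → escape time 5
(row=3, col=0): c = -0.5900 + -0.9820i → escape time 4
(row=3, col=1): c = -0.4360 + -0.9820i → escape time 4
(row=3, col=2): c = -0.2820 + -0.9820i → escape time 5
(row=3, col=3): c = -0.1280 + -0.9820i → escape time 7
(row=3, col=4): c = 0.0260 + -0.9820i → escape time 6
(row=3, col=5): c = 0.1800 + -0.9820i → escape time 4
(row=4, col=0): c = -0.5900 + -1.1760i → escape time 3
(row=4, col=1): c = -0.4360 + -1.1760i → escape time 3
(row=4, col=2): c = -0.2820 + -1.1760i → escape time 3
(row=4, col=3): c = -0.1280 + -1.1760i → escape time 4
(row=4, col=4): c = 0.0260 + -1.1760i → escape time 3
(row=4, col=5): c = 0.1800 + -1.1760i → escape time 3
(row=5, col=0): c = -0.5900 + -1.3700i → escape time 2
(row=5, col=1): c = -0.4360 + -1.3700i → escape time 2
(row=5, col=2): c = -0.2820 + -1.3700i → escape time 2
(row=5, col=3): c = -0.1280 + -1.3700i → escape time 2
(row=5, col=4): c = 0.0260 + -1.3700i → escape time 2
(row=5, col=5): c = 0.1800 + -1.3700i → escape time 2

Answer: 777777
777777
567775
445764
333433
222222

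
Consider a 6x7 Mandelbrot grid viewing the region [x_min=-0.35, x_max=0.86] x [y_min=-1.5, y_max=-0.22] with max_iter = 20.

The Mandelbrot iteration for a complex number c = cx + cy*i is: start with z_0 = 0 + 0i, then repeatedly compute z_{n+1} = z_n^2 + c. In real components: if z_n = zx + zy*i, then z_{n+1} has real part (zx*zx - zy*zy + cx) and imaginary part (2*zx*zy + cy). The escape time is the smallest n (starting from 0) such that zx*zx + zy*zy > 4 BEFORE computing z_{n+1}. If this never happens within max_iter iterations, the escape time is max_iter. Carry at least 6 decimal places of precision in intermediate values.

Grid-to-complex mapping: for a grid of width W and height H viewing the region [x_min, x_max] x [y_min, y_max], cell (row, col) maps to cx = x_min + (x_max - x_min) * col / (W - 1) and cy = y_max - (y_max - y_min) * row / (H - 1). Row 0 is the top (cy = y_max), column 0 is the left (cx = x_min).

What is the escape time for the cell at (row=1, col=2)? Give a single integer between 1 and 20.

z_0 = 0 + 0i, c = 0.1340 + -0.4333i
Iter 1: z = 0.1340 + -0.4333i, |z|^2 = 0.2057
Iter 2: z = -0.0358 + -0.5495i, |z|^2 = 0.3032
Iter 3: z = -0.1666 + -0.3940i, |z|^2 = 0.1830
Iter 4: z = 0.0066 + -0.3020i, |z|^2 = 0.0913
Iter 5: z = 0.0428 + -0.4373i, |z|^2 = 0.1931
Iter 6: z = -0.0554 + -0.4708i, |z|^2 = 0.2247
Iter 7: z = -0.0846 + -0.3812i, |z|^2 = 0.1524
Iter 8: z = -0.0041 + -0.3689i, |z|^2 = 0.1361
Iter 9: z = -0.0020 + -0.4303i, |z|^2 = 0.1851
Iter 10: z = -0.0511 + -0.4316i, |z|^2 = 0.1889
Iter 11: z = -0.0496 + -0.3892i, |z|^2 = 0.1539
Iter 12: z = -0.0150 + -0.3947i, |z|^2 = 0.1560
Iter 13: z = -0.0216 + -0.4215i, |z|^2 = 0.1781
Iter 14: z = -0.0432 + -0.4152i, |z|^2 = 0.1742
Iter 15: z = -0.0365 + -0.3975i, |z|^2 = 0.1593
Iter 16: z = -0.0227 + -0.4043i, |z|^2 = 0.1640
Iter 17: z = -0.0290 + -0.4150i, |z|^2 = 0.1731
Iter 18: z = -0.0374 + -0.4093i, |z|^2 = 0.1689
Iter 19: z = -0.0321 + -0.4027i, |z|^2 = 0.1632

Answer: 20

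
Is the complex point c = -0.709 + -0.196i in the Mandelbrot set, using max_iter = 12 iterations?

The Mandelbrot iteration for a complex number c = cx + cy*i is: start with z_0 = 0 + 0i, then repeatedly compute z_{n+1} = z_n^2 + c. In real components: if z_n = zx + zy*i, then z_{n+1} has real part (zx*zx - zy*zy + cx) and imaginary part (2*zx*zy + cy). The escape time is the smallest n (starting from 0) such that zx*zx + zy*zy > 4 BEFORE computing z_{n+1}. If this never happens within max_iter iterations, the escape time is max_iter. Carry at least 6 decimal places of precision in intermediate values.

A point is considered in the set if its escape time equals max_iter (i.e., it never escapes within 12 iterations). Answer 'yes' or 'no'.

z_0 = 0 + 0i, c = -0.7090 + -0.1960i
Iter 1: z = -0.7090 + -0.1960i, |z|^2 = 0.5411
Iter 2: z = -0.2447 + 0.0819i, |z|^2 = 0.0666
Iter 3: z = -0.6558 + -0.2361i, |z|^2 = 0.4858
Iter 4: z = -0.3346 + 0.1137i, |z|^2 = 0.1249
Iter 5: z = -0.6099 + -0.2721i, |z|^2 = 0.4460
Iter 6: z = -0.4110 + 0.1359i, |z|^2 = 0.1874
Iter 7: z = -0.5585 + -0.3077i, |z|^2 = 0.4067
Iter 8: z = -0.4917 + 0.1477i, |z|^2 = 0.2636
Iter 9: z = -0.4890 + -0.3413i, |z|^2 = 0.3556
Iter 10: z = -0.5863 + 0.1378i, |z|^2 = 0.3628
Iter 11: z = -0.3842 + -0.3576i, |z|^2 = 0.2755
Did not escape in 12 iterations → in set

Answer: yes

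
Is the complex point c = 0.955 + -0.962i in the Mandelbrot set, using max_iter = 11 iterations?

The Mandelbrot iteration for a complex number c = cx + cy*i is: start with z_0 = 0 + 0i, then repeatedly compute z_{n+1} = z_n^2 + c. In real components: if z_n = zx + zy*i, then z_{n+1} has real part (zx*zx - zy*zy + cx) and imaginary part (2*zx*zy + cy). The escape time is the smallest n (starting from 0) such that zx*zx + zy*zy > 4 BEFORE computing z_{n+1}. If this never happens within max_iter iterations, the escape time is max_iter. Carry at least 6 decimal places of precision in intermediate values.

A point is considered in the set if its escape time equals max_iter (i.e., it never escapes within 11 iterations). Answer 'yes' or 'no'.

Answer: no

Derivation:
z_0 = 0 + 0i, c = 0.9550 + -0.9620i
Iter 1: z = 0.9550 + -0.9620i, |z|^2 = 1.8375
Iter 2: z = 0.9416 + -2.7994i, |z|^2 = 8.7233
Escaped at iteration 2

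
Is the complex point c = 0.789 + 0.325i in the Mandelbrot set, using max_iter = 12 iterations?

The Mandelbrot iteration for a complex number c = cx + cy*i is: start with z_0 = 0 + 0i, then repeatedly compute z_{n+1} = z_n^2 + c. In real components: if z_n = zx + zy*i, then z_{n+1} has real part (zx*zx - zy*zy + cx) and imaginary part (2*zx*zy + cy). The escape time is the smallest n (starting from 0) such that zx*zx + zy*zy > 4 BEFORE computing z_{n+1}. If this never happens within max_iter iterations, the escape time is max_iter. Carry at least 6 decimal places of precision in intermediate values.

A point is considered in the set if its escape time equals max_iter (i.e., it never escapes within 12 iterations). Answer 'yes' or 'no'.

z_0 = 0 + 0i, c = 0.7890 + 0.3250i
Iter 1: z = 0.7890 + 0.3250i, |z|^2 = 0.7281
Iter 2: z = 1.3059 + 0.8378i, |z|^2 = 2.4074
Iter 3: z = 1.7924 + 2.5133i, |z|^2 = 9.5292
Escaped at iteration 3

Answer: no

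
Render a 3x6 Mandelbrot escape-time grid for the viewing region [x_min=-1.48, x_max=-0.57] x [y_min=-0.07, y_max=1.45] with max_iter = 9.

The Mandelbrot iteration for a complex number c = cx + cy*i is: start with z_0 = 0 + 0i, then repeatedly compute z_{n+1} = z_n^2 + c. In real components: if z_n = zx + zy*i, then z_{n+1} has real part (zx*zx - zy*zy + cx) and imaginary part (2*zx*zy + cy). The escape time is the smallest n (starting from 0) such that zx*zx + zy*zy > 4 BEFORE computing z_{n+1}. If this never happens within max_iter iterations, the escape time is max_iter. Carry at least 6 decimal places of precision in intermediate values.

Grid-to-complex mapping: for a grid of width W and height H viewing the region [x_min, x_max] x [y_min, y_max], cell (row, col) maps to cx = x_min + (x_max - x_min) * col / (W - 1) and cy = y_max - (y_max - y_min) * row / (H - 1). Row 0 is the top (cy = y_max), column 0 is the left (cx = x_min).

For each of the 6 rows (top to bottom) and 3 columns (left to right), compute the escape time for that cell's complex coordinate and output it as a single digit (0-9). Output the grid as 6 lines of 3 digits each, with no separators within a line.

Answer: 122
233
334
359
599
899

Derivation:
(row=0, col=0): c = -1.4800 + 1.4500i → escape time 1
(row=0, col=1): c = -1.0250 + 1.4500i → escape time 2
(row=0, col=2): c = -0.5700 + 1.4500i → escape time 2
(row=1, col=0): c = -1.4800 + 1.1460i → escape time 2
(row=1, col=1): c = -1.0250 + 1.1460i → escape time 3
(row=1, col=2): c = -0.5700 + 1.1460i → escape time 3
(row=2, col=0): c = -1.4800 + 0.8420i → escape time 3
(row=2, col=1): c = -1.0250 + 0.8420i → escape time 3
(row=2, col=2): c = -0.5700 + 0.8420i → escape time 4
(row=3, col=0): c = -1.4800 + 0.5380i → escape time 3
(row=3, col=1): c = -1.0250 + 0.5380i → escape time 5
(row=3, col=2): c = -0.5700 + 0.5380i → escape time 9
(row=4, col=0): c = -1.4800 + 0.2340i → escape time 5
(row=4, col=1): c = -1.0250 + 0.2340i → escape time 9
(row=4, col=2): c = -0.5700 + 0.2340i → escape time 9
(row=5, col=0): c = -1.4800 + -0.0700i → escape time 8
(row=5, col=1): c = -1.0250 + -0.0700i → escape time 9
(row=5, col=2): c = -0.5700 + -0.0700i → escape time 9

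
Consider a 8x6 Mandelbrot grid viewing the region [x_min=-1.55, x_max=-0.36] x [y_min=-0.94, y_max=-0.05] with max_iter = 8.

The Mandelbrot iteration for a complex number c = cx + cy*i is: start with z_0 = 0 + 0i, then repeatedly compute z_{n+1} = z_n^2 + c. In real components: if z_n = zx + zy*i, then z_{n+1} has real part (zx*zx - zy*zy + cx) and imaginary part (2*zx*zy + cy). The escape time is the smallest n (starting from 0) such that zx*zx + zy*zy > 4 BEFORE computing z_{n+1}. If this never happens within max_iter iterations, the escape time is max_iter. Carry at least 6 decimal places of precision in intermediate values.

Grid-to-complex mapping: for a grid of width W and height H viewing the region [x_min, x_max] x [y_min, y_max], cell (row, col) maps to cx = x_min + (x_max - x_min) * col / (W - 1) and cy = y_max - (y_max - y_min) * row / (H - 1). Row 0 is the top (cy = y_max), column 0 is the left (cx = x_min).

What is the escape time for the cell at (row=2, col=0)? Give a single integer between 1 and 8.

z_0 = 0 + 0i, c = -1.5500 + -0.4060i
Iter 1: z = -1.5500 + -0.4060i, |z|^2 = 2.5673
Iter 2: z = 0.6877 + 0.8526i, |z|^2 = 1.1998
Iter 3: z = -1.8040 + 0.7666i, |z|^2 = 3.8423
Iter 4: z = 1.1169 + -3.1720i, |z|^2 = 11.3089
Escaped at iteration 4

Answer: 4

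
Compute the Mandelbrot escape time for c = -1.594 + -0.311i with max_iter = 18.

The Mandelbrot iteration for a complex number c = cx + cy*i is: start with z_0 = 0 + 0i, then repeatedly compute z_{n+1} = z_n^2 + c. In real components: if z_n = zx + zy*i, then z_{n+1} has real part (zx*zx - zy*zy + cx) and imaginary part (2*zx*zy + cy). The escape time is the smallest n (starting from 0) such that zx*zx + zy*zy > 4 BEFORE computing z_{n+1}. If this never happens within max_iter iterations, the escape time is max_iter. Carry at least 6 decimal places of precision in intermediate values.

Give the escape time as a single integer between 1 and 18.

Answer: 4

Derivation:
z_0 = 0 + 0i, c = -1.5940 + -0.3110i
Iter 1: z = -1.5940 + -0.3110i, |z|^2 = 2.6376
Iter 2: z = 0.8501 + 0.6805i, |z|^2 = 1.1857
Iter 3: z = -1.3343 + 0.8460i, |z|^2 = 2.4961
Iter 4: z = -0.5292 + -2.5686i, |z|^2 = 6.8776
Escaped at iteration 4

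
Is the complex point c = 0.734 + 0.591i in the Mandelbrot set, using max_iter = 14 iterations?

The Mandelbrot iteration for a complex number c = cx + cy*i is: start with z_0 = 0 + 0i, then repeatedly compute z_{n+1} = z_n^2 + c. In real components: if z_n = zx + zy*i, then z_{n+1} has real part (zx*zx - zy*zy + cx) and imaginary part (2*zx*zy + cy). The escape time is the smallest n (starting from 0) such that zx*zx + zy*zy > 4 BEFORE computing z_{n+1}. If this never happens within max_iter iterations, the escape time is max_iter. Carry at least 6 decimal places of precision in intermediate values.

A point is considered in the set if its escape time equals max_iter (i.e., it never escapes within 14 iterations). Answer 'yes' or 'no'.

Answer: no

Derivation:
z_0 = 0 + 0i, c = 0.7340 + 0.5910i
Iter 1: z = 0.7340 + 0.5910i, |z|^2 = 0.8880
Iter 2: z = 0.9235 + 1.4586i, |z|^2 = 2.9803
Iter 3: z = -0.5407 + 3.2849i, |z|^2 = 11.0832
Escaped at iteration 3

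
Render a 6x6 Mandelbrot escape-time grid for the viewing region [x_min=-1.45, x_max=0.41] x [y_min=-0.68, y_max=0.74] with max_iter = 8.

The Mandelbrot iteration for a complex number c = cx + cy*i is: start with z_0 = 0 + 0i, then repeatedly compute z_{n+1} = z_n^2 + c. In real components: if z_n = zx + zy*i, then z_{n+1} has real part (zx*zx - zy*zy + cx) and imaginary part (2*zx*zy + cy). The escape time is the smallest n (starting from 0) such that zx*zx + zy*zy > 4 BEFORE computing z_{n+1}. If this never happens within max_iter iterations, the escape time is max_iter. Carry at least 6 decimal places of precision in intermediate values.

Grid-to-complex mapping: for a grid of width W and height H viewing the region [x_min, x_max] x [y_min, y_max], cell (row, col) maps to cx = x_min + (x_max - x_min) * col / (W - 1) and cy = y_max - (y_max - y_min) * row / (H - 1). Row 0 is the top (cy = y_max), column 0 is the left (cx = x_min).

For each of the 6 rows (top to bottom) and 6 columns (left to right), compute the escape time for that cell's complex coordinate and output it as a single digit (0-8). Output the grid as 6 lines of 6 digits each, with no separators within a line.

Answer: 334884
358887
688888
888888
478888
335886

Derivation:
(row=0, col=0): c = -1.4500 + 0.7400i → escape time 3
(row=0, col=1): c = -1.0780 + 0.7400i → escape time 3
(row=0, col=2): c = -0.7060 + 0.7400i → escape time 4
(row=0, col=3): c = -0.3340 + 0.7400i → escape time 8
(row=0, col=4): c = 0.0380 + 0.7400i → escape time 8
(row=0, col=5): c = 0.4100 + 0.7400i → escape time 4
(row=1, col=0): c = -1.4500 + 0.4560i → escape time 3
(row=1, col=1): c = -1.0780 + 0.4560i → escape time 5
(row=1, col=2): c = -0.7060 + 0.4560i → escape time 8
(row=1, col=3): c = -0.3340 + 0.4560i → escape time 8
(row=1, col=4): c = 0.0380 + 0.4560i → escape time 8
(row=1, col=5): c = 0.4100 + 0.4560i → escape time 7
(row=2, col=0): c = -1.4500 + 0.1720i → escape time 6
(row=2, col=1): c = -1.0780 + 0.1720i → escape time 8
(row=2, col=2): c = -0.7060 + 0.1720i → escape time 8
(row=2, col=3): c = -0.3340 + 0.1720i → escape time 8
(row=2, col=4): c = 0.0380 + 0.1720i → escape time 8
(row=2, col=5): c = 0.4100 + 0.1720i → escape time 8
(row=3, col=0): c = -1.4500 + -0.1120i → escape time 8
(row=3, col=1): c = -1.0780 + -0.1120i → escape time 8
(row=3, col=2): c = -0.7060 + -0.1120i → escape time 8
(row=3, col=3): c = -0.3340 + -0.1120i → escape time 8
(row=3, col=4): c = 0.0380 + -0.1120i → escape time 8
(row=3, col=5): c = 0.4100 + -0.1120i → escape time 8
(row=4, col=0): c = -1.4500 + -0.3960i → escape time 4
(row=4, col=1): c = -1.0780 + -0.3960i → escape time 7
(row=4, col=2): c = -0.7060 + -0.3960i → escape time 8
(row=4, col=3): c = -0.3340 + -0.3960i → escape time 8
(row=4, col=4): c = 0.0380 + -0.3960i → escape time 8
(row=4, col=5): c = 0.4100 + -0.3960i → escape time 8
(row=5, col=0): c = -1.4500 + -0.6800i → escape time 3
(row=5, col=1): c = -1.0780 + -0.6800i → escape time 3
(row=5, col=2): c = -0.7060 + -0.6800i → escape time 5
(row=5, col=3): c = -0.3340 + -0.6800i → escape time 8
(row=5, col=4): c = 0.0380 + -0.6800i → escape time 8
(row=5, col=5): c = 0.4100 + -0.6800i → escape time 6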